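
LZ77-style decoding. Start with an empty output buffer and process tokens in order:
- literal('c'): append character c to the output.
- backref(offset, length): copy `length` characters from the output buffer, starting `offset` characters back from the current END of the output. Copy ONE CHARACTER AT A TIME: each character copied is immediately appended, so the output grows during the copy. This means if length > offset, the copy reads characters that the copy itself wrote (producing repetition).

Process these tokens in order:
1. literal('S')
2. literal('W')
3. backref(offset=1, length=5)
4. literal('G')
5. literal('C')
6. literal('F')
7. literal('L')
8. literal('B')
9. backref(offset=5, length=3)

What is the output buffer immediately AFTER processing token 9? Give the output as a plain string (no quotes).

Answer: SWWWWWWGCFLBGCF

Derivation:
Token 1: literal('S'). Output: "S"
Token 2: literal('W'). Output: "SW"
Token 3: backref(off=1, len=5) (overlapping!). Copied 'WWWWW' from pos 1. Output: "SWWWWWW"
Token 4: literal('G'). Output: "SWWWWWWG"
Token 5: literal('C'). Output: "SWWWWWWGC"
Token 6: literal('F'). Output: "SWWWWWWGCF"
Token 7: literal('L'). Output: "SWWWWWWGCFL"
Token 8: literal('B'). Output: "SWWWWWWGCFLB"
Token 9: backref(off=5, len=3). Copied 'GCF' from pos 7. Output: "SWWWWWWGCFLBGCF"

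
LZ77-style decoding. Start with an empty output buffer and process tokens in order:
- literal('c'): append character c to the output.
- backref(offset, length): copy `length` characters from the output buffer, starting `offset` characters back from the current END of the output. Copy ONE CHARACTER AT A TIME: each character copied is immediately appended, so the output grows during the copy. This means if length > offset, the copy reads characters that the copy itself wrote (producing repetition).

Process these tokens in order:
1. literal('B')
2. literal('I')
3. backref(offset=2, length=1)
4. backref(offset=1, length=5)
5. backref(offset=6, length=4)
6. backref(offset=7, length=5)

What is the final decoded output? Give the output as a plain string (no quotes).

Answer: BIBBBBBBBBBBBBBBB

Derivation:
Token 1: literal('B'). Output: "B"
Token 2: literal('I'). Output: "BI"
Token 3: backref(off=2, len=1). Copied 'B' from pos 0. Output: "BIB"
Token 4: backref(off=1, len=5) (overlapping!). Copied 'BBBBB' from pos 2. Output: "BIBBBBBB"
Token 5: backref(off=6, len=4). Copied 'BBBB' from pos 2. Output: "BIBBBBBBBBBB"
Token 6: backref(off=7, len=5). Copied 'BBBBB' from pos 5. Output: "BIBBBBBBBBBBBBBBB"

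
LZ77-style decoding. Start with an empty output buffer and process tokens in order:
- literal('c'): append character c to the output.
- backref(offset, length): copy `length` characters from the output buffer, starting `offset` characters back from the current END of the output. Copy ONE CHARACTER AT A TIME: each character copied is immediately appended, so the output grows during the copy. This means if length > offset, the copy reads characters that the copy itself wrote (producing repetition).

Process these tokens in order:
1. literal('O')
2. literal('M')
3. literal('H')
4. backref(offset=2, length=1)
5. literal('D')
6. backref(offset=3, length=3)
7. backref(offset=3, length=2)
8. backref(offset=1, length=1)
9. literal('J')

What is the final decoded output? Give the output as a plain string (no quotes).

Token 1: literal('O'). Output: "O"
Token 2: literal('M'). Output: "OM"
Token 3: literal('H'). Output: "OMH"
Token 4: backref(off=2, len=1). Copied 'M' from pos 1. Output: "OMHM"
Token 5: literal('D'). Output: "OMHMD"
Token 6: backref(off=3, len=3). Copied 'HMD' from pos 2. Output: "OMHMDHMD"
Token 7: backref(off=3, len=2). Copied 'HM' from pos 5. Output: "OMHMDHMDHM"
Token 8: backref(off=1, len=1). Copied 'M' from pos 9. Output: "OMHMDHMDHMM"
Token 9: literal('J'). Output: "OMHMDHMDHMMJ"

Answer: OMHMDHMDHMMJ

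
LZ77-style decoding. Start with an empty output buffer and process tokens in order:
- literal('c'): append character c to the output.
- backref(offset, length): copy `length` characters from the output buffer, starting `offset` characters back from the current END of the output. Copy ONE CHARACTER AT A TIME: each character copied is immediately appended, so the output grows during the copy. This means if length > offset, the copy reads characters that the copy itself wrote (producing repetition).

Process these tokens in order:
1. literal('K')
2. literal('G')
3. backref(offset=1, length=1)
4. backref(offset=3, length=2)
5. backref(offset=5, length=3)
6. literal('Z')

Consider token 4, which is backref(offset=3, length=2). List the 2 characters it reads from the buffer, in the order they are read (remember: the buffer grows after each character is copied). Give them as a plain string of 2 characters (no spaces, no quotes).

Answer: KG

Derivation:
Token 1: literal('K'). Output: "K"
Token 2: literal('G'). Output: "KG"
Token 3: backref(off=1, len=1). Copied 'G' from pos 1. Output: "KGG"
Token 4: backref(off=3, len=2). Buffer before: "KGG" (len 3)
  byte 1: read out[0]='K', append. Buffer now: "KGGK"
  byte 2: read out[1]='G', append. Buffer now: "KGGKG"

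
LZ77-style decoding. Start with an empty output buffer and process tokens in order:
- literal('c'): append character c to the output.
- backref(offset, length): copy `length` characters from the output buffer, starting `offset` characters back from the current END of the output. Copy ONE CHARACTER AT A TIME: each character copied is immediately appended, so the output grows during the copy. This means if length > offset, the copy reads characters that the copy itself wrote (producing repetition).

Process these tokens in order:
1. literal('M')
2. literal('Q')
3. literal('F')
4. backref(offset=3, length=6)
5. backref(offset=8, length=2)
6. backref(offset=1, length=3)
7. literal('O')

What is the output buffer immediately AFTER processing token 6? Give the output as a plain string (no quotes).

Token 1: literal('M'). Output: "M"
Token 2: literal('Q'). Output: "MQ"
Token 3: literal('F'). Output: "MQF"
Token 4: backref(off=3, len=6) (overlapping!). Copied 'MQFMQF' from pos 0. Output: "MQFMQFMQF"
Token 5: backref(off=8, len=2). Copied 'QF' from pos 1. Output: "MQFMQFMQFQF"
Token 6: backref(off=1, len=3) (overlapping!). Copied 'FFF' from pos 10. Output: "MQFMQFMQFQFFFF"

Answer: MQFMQFMQFQFFFF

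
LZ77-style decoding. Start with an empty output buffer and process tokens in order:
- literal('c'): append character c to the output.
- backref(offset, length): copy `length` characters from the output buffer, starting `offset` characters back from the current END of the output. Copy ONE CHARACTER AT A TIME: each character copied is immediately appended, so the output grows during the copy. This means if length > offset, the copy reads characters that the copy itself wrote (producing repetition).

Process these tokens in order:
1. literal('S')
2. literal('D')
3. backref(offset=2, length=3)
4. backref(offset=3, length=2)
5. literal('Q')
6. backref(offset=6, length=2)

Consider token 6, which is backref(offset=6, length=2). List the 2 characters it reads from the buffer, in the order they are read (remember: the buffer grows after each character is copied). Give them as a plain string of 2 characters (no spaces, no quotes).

Token 1: literal('S'). Output: "S"
Token 2: literal('D'). Output: "SD"
Token 3: backref(off=2, len=3) (overlapping!). Copied 'SDS' from pos 0. Output: "SDSDS"
Token 4: backref(off=3, len=2). Copied 'SD' from pos 2. Output: "SDSDSSD"
Token 5: literal('Q'). Output: "SDSDSSDQ"
Token 6: backref(off=6, len=2). Buffer before: "SDSDSSDQ" (len 8)
  byte 1: read out[2]='S', append. Buffer now: "SDSDSSDQS"
  byte 2: read out[3]='D', append. Buffer now: "SDSDSSDQSD"

Answer: SD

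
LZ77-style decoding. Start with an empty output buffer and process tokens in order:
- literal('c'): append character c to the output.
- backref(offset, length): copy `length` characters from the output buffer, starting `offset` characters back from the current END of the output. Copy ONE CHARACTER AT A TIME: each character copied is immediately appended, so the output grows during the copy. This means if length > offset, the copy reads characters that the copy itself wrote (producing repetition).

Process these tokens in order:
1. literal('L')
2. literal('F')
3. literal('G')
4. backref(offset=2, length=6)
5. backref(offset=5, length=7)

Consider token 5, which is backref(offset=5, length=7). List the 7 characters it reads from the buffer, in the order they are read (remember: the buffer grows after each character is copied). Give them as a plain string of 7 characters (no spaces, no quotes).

Answer: GFGFGGF

Derivation:
Token 1: literal('L'). Output: "L"
Token 2: literal('F'). Output: "LF"
Token 3: literal('G'). Output: "LFG"
Token 4: backref(off=2, len=6) (overlapping!). Copied 'FGFGFG' from pos 1. Output: "LFGFGFGFG"
Token 5: backref(off=5, len=7). Buffer before: "LFGFGFGFG" (len 9)
  byte 1: read out[4]='G', append. Buffer now: "LFGFGFGFGG"
  byte 2: read out[5]='F', append. Buffer now: "LFGFGFGFGGF"
  byte 3: read out[6]='G', append. Buffer now: "LFGFGFGFGGFG"
  byte 4: read out[7]='F', append. Buffer now: "LFGFGFGFGGFGF"
  byte 5: read out[8]='G', append. Buffer now: "LFGFGFGFGGFGFG"
  byte 6: read out[9]='G', append. Buffer now: "LFGFGFGFGGFGFGG"
  byte 7: read out[10]='F', append. Buffer now: "LFGFGFGFGGFGFGGF"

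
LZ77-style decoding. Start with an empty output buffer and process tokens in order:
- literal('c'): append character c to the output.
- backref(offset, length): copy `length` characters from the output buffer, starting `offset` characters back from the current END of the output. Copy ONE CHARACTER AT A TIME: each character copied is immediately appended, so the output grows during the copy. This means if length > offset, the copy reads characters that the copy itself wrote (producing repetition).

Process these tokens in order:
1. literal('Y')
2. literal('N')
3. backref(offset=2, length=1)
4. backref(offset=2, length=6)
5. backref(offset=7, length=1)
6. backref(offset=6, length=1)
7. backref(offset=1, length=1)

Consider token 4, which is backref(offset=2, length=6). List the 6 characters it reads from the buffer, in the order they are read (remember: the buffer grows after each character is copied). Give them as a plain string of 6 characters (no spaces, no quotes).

Token 1: literal('Y'). Output: "Y"
Token 2: literal('N'). Output: "YN"
Token 3: backref(off=2, len=1). Copied 'Y' from pos 0. Output: "YNY"
Token 4: backref(off=2, len=6). Buffer before: "YNY" (len 3)
  byte 1: read out[1]='N', append. Buffer now: "YNYN"
  byte 2: read out[2]='Y', append. Buffer now: "YNYNY"
  byte 3: read out[3]='N', append. Buffer now: "YNYNYN"
  byte 4: read out[4]='Y', append. Buffer now: "YNYNYNY"
  byte 5: read out[5]='N', append. Buffer now: "YNYNYNYN"
  byte 6: read out[6]='Y', append. Buffer now: "YNYNYNYNY"

Answer: NYNYNY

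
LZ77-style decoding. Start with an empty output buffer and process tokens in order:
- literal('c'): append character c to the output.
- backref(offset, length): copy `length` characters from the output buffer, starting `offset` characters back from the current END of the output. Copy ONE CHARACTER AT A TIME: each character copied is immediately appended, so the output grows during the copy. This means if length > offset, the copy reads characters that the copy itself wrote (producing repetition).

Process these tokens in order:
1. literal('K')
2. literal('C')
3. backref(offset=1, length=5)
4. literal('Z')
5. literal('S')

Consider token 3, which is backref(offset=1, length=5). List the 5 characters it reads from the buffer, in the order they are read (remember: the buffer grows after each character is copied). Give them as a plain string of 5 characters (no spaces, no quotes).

Token 1: literal('K'). Output: "K"
Token 2: literal('C'). Output: "KC"
Token 3: backref(off=1, len=5). Buffer before: "KC" (len 2)
  byte 1: read out[1]='C', append. Buffer now: "KCC"
  byte 2: read out[2]='C', append. Buffer now: "KCCC"
  byte 3: read out[3]='C', append. Buffer now: "KCCCC"
  byte 4: read out[4]='C', append. Buffer now: "KCCCCC"
  byte 5: read out[5]='C', append. Buffer now: "KCCCCCC"

Answer: CCCCC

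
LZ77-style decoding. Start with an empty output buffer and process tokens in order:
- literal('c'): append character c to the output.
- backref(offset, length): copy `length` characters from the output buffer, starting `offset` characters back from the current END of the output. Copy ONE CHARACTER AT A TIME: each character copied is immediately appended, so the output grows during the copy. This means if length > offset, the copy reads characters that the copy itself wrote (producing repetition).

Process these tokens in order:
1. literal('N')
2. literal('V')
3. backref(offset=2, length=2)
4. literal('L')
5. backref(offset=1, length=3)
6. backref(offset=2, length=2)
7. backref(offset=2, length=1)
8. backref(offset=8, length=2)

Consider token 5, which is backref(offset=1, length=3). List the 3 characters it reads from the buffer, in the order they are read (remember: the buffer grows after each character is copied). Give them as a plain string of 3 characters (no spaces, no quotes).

Answer: LLL

Derivation:
Token 1: literal('N'). Output: "N"
Token 2: literal('V'). Output: "NV"
Token 3: backref(off=2, len=2). Copied 'NV' from pos 0. Output: "NVNV"
Token 4: literal('L'). Output: "NVNVL"
Token 5: backref(off=1, len=3). Buffer before: "NVNVL" (len 5)
  byte 1: read out[4]='L', append. Buffer now: "NVNVLL"
  byte 2: read out[5]='L', append. Buffer now: "NVNVLLL"
  byte 3: read out[6]='L', append. Buffer now: "NVNVLLLL"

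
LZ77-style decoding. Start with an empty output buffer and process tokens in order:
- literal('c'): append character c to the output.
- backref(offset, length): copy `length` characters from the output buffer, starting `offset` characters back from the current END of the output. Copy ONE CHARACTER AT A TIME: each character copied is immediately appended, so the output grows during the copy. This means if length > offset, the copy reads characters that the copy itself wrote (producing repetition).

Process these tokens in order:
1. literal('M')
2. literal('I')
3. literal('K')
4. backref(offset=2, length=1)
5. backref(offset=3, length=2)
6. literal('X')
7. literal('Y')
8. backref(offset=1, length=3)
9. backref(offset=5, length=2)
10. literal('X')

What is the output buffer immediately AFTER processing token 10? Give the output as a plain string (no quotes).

Answer: MIKIIKXYYYYXYX

Derivation:
Token 1: literal('M'). Output: "M"
Token 2: literal('I'). Output: "MI"
Token 3: literal('K'). Output: "MIK"
Token 4: backref(off=2, len=1). Copied 'I' from pos 1. Output: "MIKI"
Token 5: backref(off=3, len=2). Copied 'IK' from pos 1. Output: "MIKIIK"
Token 6: literal('X'). Output: "MIKIIKX"
Token 7: literal('Y'). Output: "MIKIIKXY"
Token 8: backref(off=1, len=3) (overlapping!). Copied 'YYY' from pos 7. Output: "MIKIIKXYYYY"
Token 9: backref(off=5, len=2). Copied 'XY' from pos 6. Output: "MIKIIKXYYYYXY"
Token 10: literal('X'). Output: "MIKIIKXYYYYXYX"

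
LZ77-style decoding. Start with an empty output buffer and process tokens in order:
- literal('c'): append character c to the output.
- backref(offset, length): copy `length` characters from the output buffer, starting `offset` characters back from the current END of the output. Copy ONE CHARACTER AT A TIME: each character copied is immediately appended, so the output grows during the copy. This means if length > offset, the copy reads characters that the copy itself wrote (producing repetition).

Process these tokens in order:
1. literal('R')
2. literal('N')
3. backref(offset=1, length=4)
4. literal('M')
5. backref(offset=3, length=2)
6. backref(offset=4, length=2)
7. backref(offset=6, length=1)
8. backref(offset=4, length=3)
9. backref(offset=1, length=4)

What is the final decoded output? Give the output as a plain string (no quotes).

Token 1: literal('R'). Output: "R"
Token 2: literal('N'). Output: "RN"
Token 3: backref(off=1, len=4) (overlapping!). Copied 'NNNN' from pos 1. Output: "RNNNNN"
Token 4: literal('M'). Output: "RNNNNNM"
Token 5: backref(off=3, len=2). Copied 'NN' from pos 4. Output: "RNNNNNMNN"
Token 6: backref(off=4, len=2). Copied 'NM' from pos 5. Output: "RNNNNNMNNNM"
Token 7: backref(off=6, len=1). Copied 'N' from pos 5. Output: "RNNNNNMNNNMN"
Token 8: backref(off=4, len=3). Copied 'NNM' from pos 8. Output: "RNNNNNMNNNMNNNM"
Token 9: backref(off=1, len=4) (overlapping!). Copied 'MMMM' from pos 14. Output: "RNNNNNMNNNMNNNMMMMM"

Answer: RNNNNNMNNNMNNNMMMMM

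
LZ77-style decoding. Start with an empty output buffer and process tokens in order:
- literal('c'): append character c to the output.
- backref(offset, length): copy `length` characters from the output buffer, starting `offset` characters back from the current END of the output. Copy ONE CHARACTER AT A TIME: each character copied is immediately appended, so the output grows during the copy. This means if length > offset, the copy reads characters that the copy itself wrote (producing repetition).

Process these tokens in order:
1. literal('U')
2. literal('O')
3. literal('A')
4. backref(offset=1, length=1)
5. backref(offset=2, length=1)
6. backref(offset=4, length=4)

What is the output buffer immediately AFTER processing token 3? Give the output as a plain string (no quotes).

Answer: UOA

Derivation:
Token 1: literal('U'). Output: "U"
Token 2: literal('O'). Output: "UO"
Token 3: literal('A'). Output: "UOA"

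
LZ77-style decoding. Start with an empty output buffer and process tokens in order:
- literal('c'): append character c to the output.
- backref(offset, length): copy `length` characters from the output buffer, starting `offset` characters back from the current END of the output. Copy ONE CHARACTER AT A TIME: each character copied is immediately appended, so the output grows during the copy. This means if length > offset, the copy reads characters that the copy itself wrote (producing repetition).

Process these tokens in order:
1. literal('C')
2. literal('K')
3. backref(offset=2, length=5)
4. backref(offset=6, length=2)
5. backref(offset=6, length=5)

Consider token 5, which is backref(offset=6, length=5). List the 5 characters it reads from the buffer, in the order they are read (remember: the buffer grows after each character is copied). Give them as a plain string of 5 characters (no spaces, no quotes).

Answer: KCKCK

Derivation:
Token 1: literal('C'). Output: "C"
Token 2: literal('K'). Output: "CK"
Token 3: backref(off=2, len=5) (overlapping!). Copied 'CKCKC' from pos 0. Output: "CKCKCKC"
Token 4: backref(off=6, len=2). Copied 'KC' from pos 1. Output: "CKCKCKCKC"
Token 5: backref(off=6, len=5). Buffer before: "CKCKCKCKC" (len 9)
  byte 1: read out[3]='K', append. Buffer now: "CKCKCKCKCK"
  byte 2: read out[4]='C', append. Buffer now: "CKCKCKCKCKC"
  byte 3: read out[5]='K', append. Buffer now: "CKCKCKCKCKCK"
  byte 4: read out[6]='C', append. Buffer now: "CKCKCKCKCKCKC"
  byte 5: read out[7]='K', append. Buffer now: "CKCKCKCKCKCKCK"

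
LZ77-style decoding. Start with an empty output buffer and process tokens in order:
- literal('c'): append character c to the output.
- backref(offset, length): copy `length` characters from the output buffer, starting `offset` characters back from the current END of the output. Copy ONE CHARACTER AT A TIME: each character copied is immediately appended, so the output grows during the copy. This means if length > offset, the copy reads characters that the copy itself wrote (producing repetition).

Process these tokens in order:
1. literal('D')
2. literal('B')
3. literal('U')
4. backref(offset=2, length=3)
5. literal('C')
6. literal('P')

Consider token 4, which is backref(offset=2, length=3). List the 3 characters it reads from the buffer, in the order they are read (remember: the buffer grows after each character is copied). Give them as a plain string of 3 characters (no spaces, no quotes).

Answer: BUB

Derivation:
Token 1: literal('D'). Output: "D"
Token 2: literal('B'). Output: "DB"
Token 3: literal('U'). Output: "DBU"
Token 4: backref(off=2, len=3). Buffer before: "DBU" (len 3)
  byte 1: read out[1]='B', append. Buffer now: "DBUB"
  byte 2: read out[2]='U', append. Buffer now: "DBUBU"
  byte 3: read out[3]='B', append. Buffer now: "DBUBUB"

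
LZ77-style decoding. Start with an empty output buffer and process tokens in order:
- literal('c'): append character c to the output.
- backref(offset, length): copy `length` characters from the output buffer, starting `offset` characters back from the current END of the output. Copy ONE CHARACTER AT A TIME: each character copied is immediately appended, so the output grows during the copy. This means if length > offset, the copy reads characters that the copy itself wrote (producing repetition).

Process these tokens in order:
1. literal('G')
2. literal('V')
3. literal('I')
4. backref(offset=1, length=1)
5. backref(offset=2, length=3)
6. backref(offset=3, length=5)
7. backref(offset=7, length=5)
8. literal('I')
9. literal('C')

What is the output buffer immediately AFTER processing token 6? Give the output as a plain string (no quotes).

Token 1: literal('G'). Output: "G"
Token 2: literal('V'). Output: "GV"
Token 3: literal('I'). Output: "GVI"
Token 4: backref(off=1, len=1). Copied 'I' from pos 2. Output: "GVII"
Token 5: backref(off=2, len=3) (overlapping!). Copied 'III' from pos 2. Output: "GVIIIII"
Token 6: backref(off=3, len=5) (overlapping!). Copied 'IIIII' from pos 4. Output: "GVIIIIIIIIII"

Answer: GVIIIIIIIIII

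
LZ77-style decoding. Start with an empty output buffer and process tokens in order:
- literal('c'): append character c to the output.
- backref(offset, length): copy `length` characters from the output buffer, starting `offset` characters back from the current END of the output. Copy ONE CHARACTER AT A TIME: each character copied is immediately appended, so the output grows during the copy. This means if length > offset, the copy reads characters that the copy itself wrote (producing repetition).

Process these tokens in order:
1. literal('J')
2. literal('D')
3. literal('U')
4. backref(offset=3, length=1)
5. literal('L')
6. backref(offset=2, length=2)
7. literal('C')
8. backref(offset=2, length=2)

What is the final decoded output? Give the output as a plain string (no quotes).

Token 1: literal('J'). Output: "J"
Token 2: literal('D'). Output: "JD"
Token 3: literal('U'). Output: "JDU"
Token 4: backref(off=3, len=1). Copied 'J' from pos 0. Output: "JDUJ"
Token 5: literal('L'). Output: "JDUJL"
Token 6: backref(off=2, len=2). Copied 'JL' from pos 3. Output: "JDUJLJL"
Token 7: literal('C'). Output: "JDUJLJLC"
Token 8: backref(off=2, len=2). Copied 'LC' from pos 6. Output: "JDUJLJLCLC"

Answer: JDUJLJLCLC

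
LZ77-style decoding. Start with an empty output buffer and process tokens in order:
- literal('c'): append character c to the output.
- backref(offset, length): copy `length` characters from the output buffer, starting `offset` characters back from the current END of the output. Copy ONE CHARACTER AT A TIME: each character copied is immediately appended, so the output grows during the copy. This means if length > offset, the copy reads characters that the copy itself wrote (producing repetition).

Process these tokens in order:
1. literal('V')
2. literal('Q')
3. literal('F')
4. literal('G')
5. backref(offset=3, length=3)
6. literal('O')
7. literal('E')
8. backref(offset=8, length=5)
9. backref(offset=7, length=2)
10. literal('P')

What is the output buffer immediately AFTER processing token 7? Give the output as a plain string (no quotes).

Answer: VQFGQFGOE

Derivation:
Token 1: literal('V'). Output: "V"
Token 2: literal('Q'). Output: "VQ"
Token 3: literal('F'). Output: "VQF"
Token 4: literal('G'). Output: "VQFG"
Token 5: backref(off=3, len=3). Copied 'QFG' from pos 1. Output: "VQFGQFG"
Token 6: literal('O'). Output: "VQFGQFGO"
Token 7: literal('E'). Output: "VQFGQFGOE"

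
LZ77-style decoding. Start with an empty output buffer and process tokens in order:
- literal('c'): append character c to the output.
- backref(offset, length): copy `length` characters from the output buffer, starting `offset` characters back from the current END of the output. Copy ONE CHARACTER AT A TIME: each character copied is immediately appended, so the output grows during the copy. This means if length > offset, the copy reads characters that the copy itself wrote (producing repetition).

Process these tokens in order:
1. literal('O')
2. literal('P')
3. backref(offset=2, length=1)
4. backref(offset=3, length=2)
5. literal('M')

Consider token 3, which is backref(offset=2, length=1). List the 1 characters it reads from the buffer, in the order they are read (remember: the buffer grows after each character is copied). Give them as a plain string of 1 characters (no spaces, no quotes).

Answer: O

Derivation:
Token 1: literal('O'). Output: "O"
Token 2: literal('P'). Output: "OP"
Token 3: backref(off=2, len=1). Buffer before: "OP" (len 2)
  byte 1: read out[0]='O', append. Buffer now: "OPO"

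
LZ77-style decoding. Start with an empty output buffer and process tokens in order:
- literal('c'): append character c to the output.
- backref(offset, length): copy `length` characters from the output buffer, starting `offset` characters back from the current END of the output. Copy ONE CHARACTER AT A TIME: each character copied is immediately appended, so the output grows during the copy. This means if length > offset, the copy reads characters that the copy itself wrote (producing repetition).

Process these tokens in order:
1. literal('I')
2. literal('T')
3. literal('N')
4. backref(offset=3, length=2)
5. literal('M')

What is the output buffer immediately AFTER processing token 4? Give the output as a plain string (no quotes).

Token 1: literal('I'). Output: "I"
Token 2: literal('T'). Output: "IT"
Token 3: literal('N'). Output: "ITN"
Token 4: backref(off=3, len=2). Copied 'IT' from pos 0. Output: "ITNIT"

Answer: ITNIT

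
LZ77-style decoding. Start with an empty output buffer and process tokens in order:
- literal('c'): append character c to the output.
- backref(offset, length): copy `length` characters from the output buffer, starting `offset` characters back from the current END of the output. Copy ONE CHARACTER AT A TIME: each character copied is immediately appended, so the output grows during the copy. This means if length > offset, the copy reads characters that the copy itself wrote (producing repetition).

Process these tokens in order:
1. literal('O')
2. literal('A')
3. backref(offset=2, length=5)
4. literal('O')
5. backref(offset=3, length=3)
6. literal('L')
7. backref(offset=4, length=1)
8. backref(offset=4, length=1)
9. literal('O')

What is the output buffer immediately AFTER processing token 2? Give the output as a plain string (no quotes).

Token 1: literal('O'). Output: "O"
Token 2: literal('A'). Output: "OA"

Answer: OA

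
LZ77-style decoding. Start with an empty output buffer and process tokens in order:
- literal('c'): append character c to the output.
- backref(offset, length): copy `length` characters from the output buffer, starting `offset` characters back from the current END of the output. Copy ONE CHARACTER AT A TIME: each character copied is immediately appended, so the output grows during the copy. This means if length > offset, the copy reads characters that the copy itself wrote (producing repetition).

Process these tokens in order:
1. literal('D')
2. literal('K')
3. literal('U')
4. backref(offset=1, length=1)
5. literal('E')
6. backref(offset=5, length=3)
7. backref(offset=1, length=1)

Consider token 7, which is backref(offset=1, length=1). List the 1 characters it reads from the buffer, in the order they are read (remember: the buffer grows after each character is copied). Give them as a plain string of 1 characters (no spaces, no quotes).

Answer: U

Derivation:
Token 1: literal('D'). Output: "D"
Token 2: literal('K'). Output: "DK"
Token 3: literal('U'). Output: "DKU"
Token 4: backref(off=1, len=1). Copied 'U' from pos 2. Output: "DKUU"
Token 5: literal('E'). Output: "DKUUE"
Token 6: backref(off=5, len=3). Copied 'DKU' from pos 0. Output: "DKUUEDKU"
Token 7: backref(off=1, len=1). Buffer before: "DKUUEDKU" (len 8)
  byte 1: read out[7]='U', append. Buffer now: "DKUUEDKUU"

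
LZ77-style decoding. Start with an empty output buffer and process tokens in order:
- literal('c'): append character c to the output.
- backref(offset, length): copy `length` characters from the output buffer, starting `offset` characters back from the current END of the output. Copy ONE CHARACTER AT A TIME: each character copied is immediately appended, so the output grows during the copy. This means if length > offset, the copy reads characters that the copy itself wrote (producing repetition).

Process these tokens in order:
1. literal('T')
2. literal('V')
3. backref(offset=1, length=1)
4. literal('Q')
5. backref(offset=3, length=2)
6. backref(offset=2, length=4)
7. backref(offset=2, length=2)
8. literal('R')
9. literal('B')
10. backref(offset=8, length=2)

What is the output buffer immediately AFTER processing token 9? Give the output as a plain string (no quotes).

Token 1: literal('T'). Output: "T"
Token 2: literal('V'). Output: "TV"
Token 3: backref(off=1, len=1). Copied 'V' from pos 1. Output: "TVV"
Token 4: literal('Q'). Output: "TVVQ"
Token 5: backref(off=3, len=2). Copied 'VV' from pos 1. Output: "TVVQVV"
Token 6: backref(off=2, len=4) (overlapping!). Copied 'VVVV' from pos 4. Output: "TVVQVVVVVV"
Token 7: backref(off=2, len=2). Copied 'VV' from pos 8. Output: "TVVQVVVVVVVV"
Token 8: literal('R'). Output: "TVVQVVVVVVVVR"
Token 9: literal('B'). Output: "TVVQVVVVVVVVRB"

Answer: TVVQVVVVVVVVRB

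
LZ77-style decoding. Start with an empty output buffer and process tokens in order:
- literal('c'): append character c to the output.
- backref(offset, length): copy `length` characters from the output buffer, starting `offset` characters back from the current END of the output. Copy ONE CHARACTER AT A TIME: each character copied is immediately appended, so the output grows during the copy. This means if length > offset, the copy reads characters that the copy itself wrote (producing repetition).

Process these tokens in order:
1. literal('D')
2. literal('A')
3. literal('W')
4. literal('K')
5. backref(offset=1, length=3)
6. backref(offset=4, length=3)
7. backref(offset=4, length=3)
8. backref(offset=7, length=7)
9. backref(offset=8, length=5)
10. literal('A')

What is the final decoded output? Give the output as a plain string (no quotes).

Token 1: literal('D'). Output: "D"
Token 2: literal('A'). Output: "DA"
Token 3: literal('W'). Output: "DAW"
Token 4: literal('K'). Output: "DAWK"
Token 5: backref(off=1, len=3) (overlapping!). Copied 'KKK' from pos 3. Output: "DAWKKKK"
Token 6: backref(off=4, len=3). Copied 'KKK' from pos 3. Output: "DAWKKKKKKK"
Token 7: backref(off=4, len=3). Copied 'KKK' from pos 6. Output: "DAWKKKKKKKKKK"
Token 8: backref(off=7, len=7). Copied 'KKKKKKK' from pos 6. Output: "DAWKKKKKKKKKKKKKKKKK"
Token 9: backref(off=8, len=5). Copied 'KKKKK' from pos 12. Output: "DAWKKKKKKKKKKKKKKKKKKKKKK"
Token 10: literal('A'). Output: "DAWKKKKKKKKKKKKKKKKKKKKKKA"

Answer: DAWKKKKKKKKKKKKKKKKKKKKKKA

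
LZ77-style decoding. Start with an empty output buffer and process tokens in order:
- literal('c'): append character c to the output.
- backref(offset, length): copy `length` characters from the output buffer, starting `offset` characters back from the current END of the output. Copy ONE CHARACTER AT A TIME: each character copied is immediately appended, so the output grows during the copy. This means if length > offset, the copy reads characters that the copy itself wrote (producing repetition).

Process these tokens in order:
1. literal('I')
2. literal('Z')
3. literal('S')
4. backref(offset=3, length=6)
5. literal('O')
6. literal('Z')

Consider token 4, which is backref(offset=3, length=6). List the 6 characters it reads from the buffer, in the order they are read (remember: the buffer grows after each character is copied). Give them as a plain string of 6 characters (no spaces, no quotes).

Token 1: literal('I'). Output: "I"
Token 2: literal('Z'). Output: "IZ"
Token 3: literal('S'). Output: "IZS"
Token 4: backref(off=3, len=6). Buffer before: "IZS" (len 3)
  byte 1: read out[0]='I', append. Buffer now: "IZSI"
  byte 2: read out[1]='Z', append. Buffer now: "IZSIZ"
  byte 3: read out[2]='S', append. Buffer now: "IZSIZS"
  byte 4: read out[3]='I', append. Buffer now: "IZSIZSI"
  byte 5: read out[4]='Z', append. Buffer now: "IZSIZSIZ"
  byte 6: read out[5]='S', append. Buffer now: "IZSIZSIZS"

Answer: IZSIZS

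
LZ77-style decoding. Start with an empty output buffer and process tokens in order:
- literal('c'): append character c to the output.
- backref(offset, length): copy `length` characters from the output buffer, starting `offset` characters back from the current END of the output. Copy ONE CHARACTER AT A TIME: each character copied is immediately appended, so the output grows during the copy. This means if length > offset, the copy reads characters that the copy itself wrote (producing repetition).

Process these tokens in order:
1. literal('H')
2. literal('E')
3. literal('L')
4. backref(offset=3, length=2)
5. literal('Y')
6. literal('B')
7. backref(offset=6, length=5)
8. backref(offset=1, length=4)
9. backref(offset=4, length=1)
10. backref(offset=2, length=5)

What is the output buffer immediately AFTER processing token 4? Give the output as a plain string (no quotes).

Token 1: literal('H'). Output: "H"
Token 2: literal('E'). Output: "HE"
Token 3: literal('L'). Output: "HEL"
Token 4: backref(off=3, len=2). Copied 'HE' from pos 0. Output: "HELHE"

Answer: HELHE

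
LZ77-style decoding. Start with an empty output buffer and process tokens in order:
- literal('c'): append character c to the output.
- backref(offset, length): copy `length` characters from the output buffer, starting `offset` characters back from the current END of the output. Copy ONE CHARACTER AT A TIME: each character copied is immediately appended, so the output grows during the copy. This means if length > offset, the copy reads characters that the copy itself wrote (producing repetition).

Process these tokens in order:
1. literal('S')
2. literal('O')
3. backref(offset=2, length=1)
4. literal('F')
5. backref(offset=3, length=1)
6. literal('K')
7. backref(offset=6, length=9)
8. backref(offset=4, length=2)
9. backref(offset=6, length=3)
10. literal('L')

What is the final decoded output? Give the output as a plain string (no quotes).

Answer: SOSFOKSOSFOKSOSKSKSOL

Derivation:
Token 1: literal('S'). Output: "S"
Token 2: literal('O'). Output: "SO"
Token 3: backref(off=2, len=1). Copied 'S' from pos 0. Output: "SOS"
Token 4: literal('F'). Output: "SOSF"
Token 5: backref(off=3, len=1). Copied 'O' from pos 1. Output: "SOSFO"
Token 6: literal('K'). Output: "SOSFOK"
Token 7: backref(off=6, len=9) (overlapping!). Copied 'SOSFOKSOS' from pos 0. Output: "SOSFOKSOSFOKSOS"
Token 8: backref(off=4, len=2). Copied 'KS' from pos 11. Output: "SOSFOKSOSFOKSOSKS"
Token 9: backref(off=6, len=3). Copied 'KSO' from pos 11. Output: "SOSFOKSOSFOKSOSKSKSO"
Token 10: literal('L'). Output: "SOSFOKSOSFOKSOSKSKSOL"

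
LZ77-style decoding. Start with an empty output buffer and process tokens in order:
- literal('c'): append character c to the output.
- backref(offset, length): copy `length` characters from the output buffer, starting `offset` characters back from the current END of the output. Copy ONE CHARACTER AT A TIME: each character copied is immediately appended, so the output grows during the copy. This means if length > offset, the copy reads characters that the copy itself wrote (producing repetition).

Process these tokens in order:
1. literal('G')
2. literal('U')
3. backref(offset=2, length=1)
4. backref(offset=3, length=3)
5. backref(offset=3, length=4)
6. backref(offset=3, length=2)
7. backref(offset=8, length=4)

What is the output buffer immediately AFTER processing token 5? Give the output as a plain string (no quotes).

Token 1: literal('G'). Output: "G"
Token 2: literal('U'). Output: "GU"
Token 3: backref(off=2, len=1). Copied 'G' from pos 0. Output: "GUG"
Token 4: backref(off=3, len=3). Copied 'GUG' from pos 0. Output: "GUGGUG"
Token 5: backref(off=3, len=4) (overlapping!). Copied 'GUGG' from pos 3. Output: "GUGGUGGUGG"

Answer: GUGGUGGUGG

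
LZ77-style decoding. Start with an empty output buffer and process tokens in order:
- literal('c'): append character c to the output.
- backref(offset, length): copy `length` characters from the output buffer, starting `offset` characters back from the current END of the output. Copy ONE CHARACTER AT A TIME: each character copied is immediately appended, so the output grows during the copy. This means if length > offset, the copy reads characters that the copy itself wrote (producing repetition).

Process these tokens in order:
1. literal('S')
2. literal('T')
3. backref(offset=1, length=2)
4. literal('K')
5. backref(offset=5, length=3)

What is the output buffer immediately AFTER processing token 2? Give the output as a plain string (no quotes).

Token 1: literal('S'). Output: "S"
Token 2: literal('T'). Output: "ST"

Answer: ST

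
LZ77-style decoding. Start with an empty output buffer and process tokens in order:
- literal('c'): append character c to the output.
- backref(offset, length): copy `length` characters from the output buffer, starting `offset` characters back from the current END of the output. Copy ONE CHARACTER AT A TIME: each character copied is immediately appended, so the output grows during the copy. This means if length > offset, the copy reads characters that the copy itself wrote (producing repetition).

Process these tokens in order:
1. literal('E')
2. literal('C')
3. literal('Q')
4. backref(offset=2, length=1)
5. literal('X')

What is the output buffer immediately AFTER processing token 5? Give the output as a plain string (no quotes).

Token 1: literal('E'). Output: "E"
Token 2: literal('C'). Output: "EC"
Token 3: literal('Q'). Output: "ECQ"
Token 4: backref(off=2, len=1). Copied 'C' from pos 1. Output: "ECQC"
Token 5: literal('X'). Output: "ECQCX"

Answer: ECQCX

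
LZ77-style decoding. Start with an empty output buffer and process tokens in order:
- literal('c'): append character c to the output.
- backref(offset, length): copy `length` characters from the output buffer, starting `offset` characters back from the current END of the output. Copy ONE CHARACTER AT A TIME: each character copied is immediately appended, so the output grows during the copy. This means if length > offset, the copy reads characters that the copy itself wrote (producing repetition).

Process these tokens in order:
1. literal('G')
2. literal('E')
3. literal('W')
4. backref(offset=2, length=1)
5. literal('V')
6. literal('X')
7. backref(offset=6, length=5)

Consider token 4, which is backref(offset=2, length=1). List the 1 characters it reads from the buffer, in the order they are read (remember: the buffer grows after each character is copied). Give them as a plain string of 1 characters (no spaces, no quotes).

Answer: E

Derivation:
Token 1: literal('G'). Output: "G"
Token 2: literal('E'). Output: "GE"
Token 3: literal('W'). Output: "GEW"
Token 4: backref(off=2, len=1). Buffer before: "GEW" (len 3)
  byte 1: read out[1]='E', append. Buffer now: "GEWE"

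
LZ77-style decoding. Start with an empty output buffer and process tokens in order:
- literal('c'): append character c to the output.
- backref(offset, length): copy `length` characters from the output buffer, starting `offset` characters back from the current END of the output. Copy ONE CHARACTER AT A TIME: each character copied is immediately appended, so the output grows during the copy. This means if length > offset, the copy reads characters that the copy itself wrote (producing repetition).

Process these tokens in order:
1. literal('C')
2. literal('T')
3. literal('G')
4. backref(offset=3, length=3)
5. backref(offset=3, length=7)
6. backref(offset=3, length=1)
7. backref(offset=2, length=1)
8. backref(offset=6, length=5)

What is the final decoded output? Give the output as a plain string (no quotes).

Answer: CTGCTGCTGCTGCTCCTGCT

Derivation:
Token 1: literal('C'). Output: "C"
Token 2: literal('T'). Output: "CT"
Token 3: literal('G'). Output: "CTG"
Token 4: backref(off=3, len=3). Copied 'CTG' from pos 0. Output: "CTGCTG"
Token 5: backref(off=3, len=7) (overlapping!). Copied 'CTGCTGC' from pos 3. Output: "CTGCTGCTGCTGC"
Token 6: backref(off=3, len=1). Copied 'T' from pos 10. Output: "CTGCTGCTGCTGCT"
Token 7: backref(off=2, len=1). Copied 'C' from pos 12. Output: "CTGCTGCTGCTGCTC"
Token 8: backref(off=6, len=5). Copied 'CTGCT' from pos 9. Output: "CTGCTGCTGCTGCTCCTGCT"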